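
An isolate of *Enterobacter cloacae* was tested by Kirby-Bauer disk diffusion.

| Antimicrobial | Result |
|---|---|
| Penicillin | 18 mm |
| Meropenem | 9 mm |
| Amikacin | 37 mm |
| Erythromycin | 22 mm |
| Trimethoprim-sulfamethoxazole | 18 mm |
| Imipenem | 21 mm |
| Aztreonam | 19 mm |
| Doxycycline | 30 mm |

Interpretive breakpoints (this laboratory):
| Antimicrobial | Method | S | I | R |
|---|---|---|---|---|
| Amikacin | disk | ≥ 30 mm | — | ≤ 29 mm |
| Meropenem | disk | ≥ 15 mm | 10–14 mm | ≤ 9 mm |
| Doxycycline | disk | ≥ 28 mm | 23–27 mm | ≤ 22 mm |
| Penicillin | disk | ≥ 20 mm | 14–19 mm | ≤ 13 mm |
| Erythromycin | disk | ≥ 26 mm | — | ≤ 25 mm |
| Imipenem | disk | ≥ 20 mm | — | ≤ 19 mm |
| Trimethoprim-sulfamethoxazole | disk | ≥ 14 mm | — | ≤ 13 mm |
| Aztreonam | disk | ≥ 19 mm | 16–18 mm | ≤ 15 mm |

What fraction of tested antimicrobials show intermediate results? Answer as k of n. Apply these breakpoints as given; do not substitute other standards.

Penicillin 18 mm: in 14–19 mm ⇒ intermediate
Meropenem: 9 mm is ≤ 9 mm ⇒ Resistant
Amikacin: 37 mm is ≥ 30 mm — S
Erythromycin (22 mm) ≤ 25 mm ⇒ resistant
Trimethoprim-sulfamethoxazole 18 mm: ≥ 14 mm → susceptible
Imipenem 21 mm: ≥ 20 mm ⇒ S
Aztreonam (19 mm) ≥ 19 mm — S
Doxycycline (30 mm) ≥ 28 mm — susceptible
Intermediate: 1/8

1 of 8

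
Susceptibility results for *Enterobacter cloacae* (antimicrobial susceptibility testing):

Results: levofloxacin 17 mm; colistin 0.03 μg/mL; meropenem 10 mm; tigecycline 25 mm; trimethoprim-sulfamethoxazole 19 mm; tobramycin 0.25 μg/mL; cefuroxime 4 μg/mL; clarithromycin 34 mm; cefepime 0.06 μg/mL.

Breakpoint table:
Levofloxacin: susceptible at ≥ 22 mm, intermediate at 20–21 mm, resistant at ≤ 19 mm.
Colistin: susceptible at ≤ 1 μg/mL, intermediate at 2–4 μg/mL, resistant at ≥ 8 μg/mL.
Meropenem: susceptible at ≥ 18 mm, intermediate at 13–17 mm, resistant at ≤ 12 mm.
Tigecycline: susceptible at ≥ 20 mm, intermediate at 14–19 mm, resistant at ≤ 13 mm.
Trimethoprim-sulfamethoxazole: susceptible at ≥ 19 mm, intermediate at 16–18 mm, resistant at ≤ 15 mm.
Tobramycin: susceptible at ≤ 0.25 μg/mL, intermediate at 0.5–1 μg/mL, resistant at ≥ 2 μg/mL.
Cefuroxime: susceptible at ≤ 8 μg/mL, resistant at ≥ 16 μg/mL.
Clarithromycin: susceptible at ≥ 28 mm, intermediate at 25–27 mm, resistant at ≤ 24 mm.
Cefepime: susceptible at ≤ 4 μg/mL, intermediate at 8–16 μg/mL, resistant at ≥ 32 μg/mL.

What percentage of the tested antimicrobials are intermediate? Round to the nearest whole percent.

0%

Levofloxacin (17 mm) ≤ 19 mm ⇒ R
Colistin (0.03 μg/mL) ≤ 1 μg/mL — susceptible
Meropenem: 10 mm is ≤ 12 mm → resistant
Tigecycline: 25 mm is ≥ 20 mm — S
Trimethoprim-sulfamethoxazole: 19 mm is ≥ 19 mm — susceptible
Tobramycin (0.25 μg/mL) ≤ 0.25 μg/mL → S
Cefuroxime 4 μg/mL: ≤ 8 μg/mL — S
Clarithromycin (34 mm) ≥ 28 mm ⇒ S
Cefepime: 0.06 μg/mL is ≤ 4 μg/mL — Susceptible
Intermediate: 0/9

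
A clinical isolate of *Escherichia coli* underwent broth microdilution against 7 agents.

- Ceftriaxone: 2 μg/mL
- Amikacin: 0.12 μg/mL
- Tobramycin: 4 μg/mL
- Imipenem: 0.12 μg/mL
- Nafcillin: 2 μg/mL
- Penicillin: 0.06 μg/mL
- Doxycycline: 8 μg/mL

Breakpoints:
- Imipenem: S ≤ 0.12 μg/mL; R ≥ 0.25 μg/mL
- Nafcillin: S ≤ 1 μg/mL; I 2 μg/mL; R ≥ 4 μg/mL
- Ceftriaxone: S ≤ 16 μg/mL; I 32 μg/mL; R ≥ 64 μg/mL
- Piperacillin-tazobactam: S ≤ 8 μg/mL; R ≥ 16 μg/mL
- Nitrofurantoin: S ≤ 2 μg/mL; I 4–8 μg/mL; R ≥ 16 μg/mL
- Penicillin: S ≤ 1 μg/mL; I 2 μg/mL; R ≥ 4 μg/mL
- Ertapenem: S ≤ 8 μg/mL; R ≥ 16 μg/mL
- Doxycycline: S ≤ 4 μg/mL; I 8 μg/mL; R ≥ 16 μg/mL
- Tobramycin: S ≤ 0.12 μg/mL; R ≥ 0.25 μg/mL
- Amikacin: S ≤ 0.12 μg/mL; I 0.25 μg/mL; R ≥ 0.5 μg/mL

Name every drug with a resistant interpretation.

Ceftriaxone 2 μg/mL: ≤ 16 μg/mL — Susceptible
Amikacin: 0.12 μg/mL is ≤ 0.12 μg/mL ⇒ S
Tobramycin: 4 μg/mL is ≥ 0.25 μg/mL — Resistant
Imipenem (0.12 μg/mL) ≤ 0.12 μg/mL → Susceptible
Nafcillin: 2 μg/mL is = 2 μg/mL → Intermediate
Penicillin 0.06 μg/mL: ≤ 1 μg/mL → Susceptible
Doxycycline: 8 μg/mL is = 8 μg/mL → Intermediate

tobramycin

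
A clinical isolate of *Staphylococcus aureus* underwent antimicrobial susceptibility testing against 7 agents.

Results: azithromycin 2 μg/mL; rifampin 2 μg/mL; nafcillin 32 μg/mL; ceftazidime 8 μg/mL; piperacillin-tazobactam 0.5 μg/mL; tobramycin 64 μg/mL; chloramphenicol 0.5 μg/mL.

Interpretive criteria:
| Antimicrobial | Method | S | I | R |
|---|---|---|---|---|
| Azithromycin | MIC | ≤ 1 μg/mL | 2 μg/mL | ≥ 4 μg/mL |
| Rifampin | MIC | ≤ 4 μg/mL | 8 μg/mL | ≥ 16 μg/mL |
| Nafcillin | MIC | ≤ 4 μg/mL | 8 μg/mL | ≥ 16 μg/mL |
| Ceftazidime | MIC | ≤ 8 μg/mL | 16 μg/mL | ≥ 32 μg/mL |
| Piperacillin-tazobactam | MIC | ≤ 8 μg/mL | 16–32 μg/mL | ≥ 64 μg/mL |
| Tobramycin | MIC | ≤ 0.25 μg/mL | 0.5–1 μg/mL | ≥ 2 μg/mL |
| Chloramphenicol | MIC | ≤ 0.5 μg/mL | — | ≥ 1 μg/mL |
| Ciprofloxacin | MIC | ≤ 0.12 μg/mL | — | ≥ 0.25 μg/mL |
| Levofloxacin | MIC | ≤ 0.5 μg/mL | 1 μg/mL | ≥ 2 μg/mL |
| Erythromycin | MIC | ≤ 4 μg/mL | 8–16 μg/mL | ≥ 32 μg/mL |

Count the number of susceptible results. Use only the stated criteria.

Azithromycin: 2 μg/mL is = 2 μg/mL → Intermediate
Rifampin (2 μg/mL) ≤ 4 μg/mL ⇒ S
Nafcillin 32 μg/mL: ≥ 16 μg/mL → resistant
Ceftazidime: 8 μg/mL is ≤ 8 μg/mL — Susceptible
Piperacillin-tazobactam: 0.5 μg/mL is ≤ 8 μg/mL → Susceptible
Tobramycin 64 μg/mL: ≥ 2 μg/mL — R
Chloramphenicol (0.5 μg/mL) ≤ 0.5 μg/mL — Susceptible
Susceptible: 4

4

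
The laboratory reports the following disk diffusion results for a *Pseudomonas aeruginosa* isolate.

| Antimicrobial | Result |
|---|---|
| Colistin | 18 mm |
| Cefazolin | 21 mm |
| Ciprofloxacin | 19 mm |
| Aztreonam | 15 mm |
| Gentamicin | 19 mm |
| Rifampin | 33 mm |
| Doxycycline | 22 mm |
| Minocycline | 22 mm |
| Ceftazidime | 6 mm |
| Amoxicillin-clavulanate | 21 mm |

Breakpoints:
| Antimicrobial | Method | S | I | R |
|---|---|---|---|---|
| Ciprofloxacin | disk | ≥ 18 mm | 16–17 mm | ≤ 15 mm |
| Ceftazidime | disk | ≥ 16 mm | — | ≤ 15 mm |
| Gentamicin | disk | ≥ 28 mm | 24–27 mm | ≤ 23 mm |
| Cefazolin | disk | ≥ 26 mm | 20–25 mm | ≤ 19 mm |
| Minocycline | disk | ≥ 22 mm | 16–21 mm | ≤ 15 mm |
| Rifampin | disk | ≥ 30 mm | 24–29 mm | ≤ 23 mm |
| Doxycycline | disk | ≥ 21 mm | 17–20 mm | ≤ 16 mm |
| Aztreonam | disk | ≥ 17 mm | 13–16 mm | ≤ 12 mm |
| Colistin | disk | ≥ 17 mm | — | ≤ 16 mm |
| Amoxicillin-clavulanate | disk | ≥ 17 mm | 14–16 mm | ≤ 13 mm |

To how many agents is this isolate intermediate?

Colistin: 18 mm is ≥ 17 mm — Susceptible
Cefazolin 21 mm: in 20–25 mm → I
Ciprofloxacin 19 mm: ≥ 18 mm ⇒ susceptible
Aztreonam 15 mm: in 13–16 mm → Intermediate
Gentamicin: 19 mm is ≤ 23 mm → R
Rifampin 33 mm: ≥ 30 mm ⇒ S
Doxycycline (22 mm) ≥ 21 mm — S
Minocycline (22 mm) ≥ 22 mm ⇒ susceptible
Ceftazidime (6 mm) ≤ 15 mm → Resistant
Amoxicillin-clavulanate: 21 mm is ≥ 17 mm — Susceptible
Intermediate: 2

2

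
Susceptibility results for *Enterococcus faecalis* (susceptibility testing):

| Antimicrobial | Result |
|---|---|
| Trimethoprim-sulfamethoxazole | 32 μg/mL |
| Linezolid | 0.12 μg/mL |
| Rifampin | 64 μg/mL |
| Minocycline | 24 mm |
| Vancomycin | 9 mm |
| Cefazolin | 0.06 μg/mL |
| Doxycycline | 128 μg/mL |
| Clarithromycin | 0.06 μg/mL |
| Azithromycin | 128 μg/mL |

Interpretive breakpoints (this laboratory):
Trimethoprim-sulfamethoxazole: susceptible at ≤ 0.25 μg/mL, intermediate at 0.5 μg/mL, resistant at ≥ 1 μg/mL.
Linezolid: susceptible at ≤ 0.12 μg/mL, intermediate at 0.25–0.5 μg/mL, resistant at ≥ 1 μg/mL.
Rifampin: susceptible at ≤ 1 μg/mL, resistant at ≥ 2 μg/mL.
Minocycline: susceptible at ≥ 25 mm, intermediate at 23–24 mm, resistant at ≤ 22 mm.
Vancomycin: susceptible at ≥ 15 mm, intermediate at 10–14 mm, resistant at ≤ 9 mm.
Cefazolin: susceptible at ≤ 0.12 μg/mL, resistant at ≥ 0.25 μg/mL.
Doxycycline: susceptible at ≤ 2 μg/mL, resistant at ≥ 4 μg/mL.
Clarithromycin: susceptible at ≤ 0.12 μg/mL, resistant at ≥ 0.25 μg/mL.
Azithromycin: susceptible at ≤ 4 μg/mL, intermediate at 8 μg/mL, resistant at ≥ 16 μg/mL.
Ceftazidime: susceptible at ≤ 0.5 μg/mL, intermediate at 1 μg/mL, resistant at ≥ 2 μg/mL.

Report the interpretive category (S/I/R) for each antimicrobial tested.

R, S, R, I, R, S, R, S, R

Trimethoprim-sulfamethoxazole (32 μg/mL) ≥ 1 μg/mL — R
Linezolid 0.12 μg/mL: ≤ 0.12 μg/mL ⇒ Susceptible
Rifampin: 64 μg/mL is ≥ 2 μg/mL ⇒ resistant
Minocycline: 24 mm is in 23–24 mm ⇒ intermediate
Vancomycin (9 mm) ≤ 9 mm ⇒ Resistant
Cefazolin (0.06 μg/mL) ≤ 0.12 μg/mL ⇒ susceptible
Doxycycline: 128 μg/mL is ≥ 4 μg/mL — Resistant
Clarithromycin: 0.06 μg/mL is ≤ 0.12 μg/mL ⇒ S
Azithromycin (128 μg/mL) ≥ 16 μg/mL → Resistant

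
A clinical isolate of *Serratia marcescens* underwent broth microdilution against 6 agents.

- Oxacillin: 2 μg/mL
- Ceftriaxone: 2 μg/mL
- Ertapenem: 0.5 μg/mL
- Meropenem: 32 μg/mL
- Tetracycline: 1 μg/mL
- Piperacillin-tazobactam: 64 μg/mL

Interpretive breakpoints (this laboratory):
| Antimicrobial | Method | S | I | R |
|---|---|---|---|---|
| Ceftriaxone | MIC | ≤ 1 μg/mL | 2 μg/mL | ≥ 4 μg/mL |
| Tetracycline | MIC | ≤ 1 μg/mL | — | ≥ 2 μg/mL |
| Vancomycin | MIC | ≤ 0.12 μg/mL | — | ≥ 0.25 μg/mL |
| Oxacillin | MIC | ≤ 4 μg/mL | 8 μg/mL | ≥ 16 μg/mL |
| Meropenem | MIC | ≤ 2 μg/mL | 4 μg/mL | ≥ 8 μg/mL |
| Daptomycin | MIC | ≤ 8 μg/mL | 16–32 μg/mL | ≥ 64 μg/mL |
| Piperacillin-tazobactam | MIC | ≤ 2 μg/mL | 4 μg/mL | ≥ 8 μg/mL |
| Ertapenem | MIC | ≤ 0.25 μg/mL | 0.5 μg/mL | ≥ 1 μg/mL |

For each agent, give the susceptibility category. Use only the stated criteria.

S, I, I, R, S, R

Oxacillin: 2 μg/mL is ≤ 4 μg/mL → susceptible
Ceftriaxone: 2 μg/mL is = 2 μg/mL ⇒ Intermediate
Ertapenem 0.5 μg/mL: = 0.5 μg/mL — I
Meropenem 32 μg/mL: ≥ 8 μg/mL ⇒ R
Tetracycline: 1 μg/mL is ≤ 1 μg/mL — susceptible
Piperacillin-tazobactam (64 μg/mL) ≥ 8 μg/mL — resistant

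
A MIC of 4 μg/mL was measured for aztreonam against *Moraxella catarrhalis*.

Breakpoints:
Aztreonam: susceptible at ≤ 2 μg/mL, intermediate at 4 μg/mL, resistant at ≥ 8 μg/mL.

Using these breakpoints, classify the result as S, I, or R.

I

Aztreonam: 4 μg/mL is = 4 μg/mL → I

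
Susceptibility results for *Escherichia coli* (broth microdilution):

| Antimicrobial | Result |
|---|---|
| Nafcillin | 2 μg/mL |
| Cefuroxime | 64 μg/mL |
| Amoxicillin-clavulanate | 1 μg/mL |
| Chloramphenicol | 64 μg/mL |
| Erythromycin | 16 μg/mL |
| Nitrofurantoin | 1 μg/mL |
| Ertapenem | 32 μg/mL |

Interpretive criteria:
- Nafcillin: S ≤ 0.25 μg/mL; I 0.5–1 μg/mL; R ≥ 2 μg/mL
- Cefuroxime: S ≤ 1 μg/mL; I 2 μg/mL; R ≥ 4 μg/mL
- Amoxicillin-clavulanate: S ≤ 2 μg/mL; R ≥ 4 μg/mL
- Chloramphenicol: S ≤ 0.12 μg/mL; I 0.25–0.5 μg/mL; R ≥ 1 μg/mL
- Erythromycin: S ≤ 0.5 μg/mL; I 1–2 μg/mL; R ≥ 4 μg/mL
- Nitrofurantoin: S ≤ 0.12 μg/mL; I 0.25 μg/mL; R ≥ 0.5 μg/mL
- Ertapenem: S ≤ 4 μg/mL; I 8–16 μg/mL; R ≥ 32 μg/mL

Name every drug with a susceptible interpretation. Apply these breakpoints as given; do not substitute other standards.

amoxicillin-clavulanate

Nafcillin (2 μg/mL) ≥ 2 μg/mL → Resistant
Cefuroxime 64 μg/mL: ≥ 4 μg/mL ⇒ resistant
Amoxicillin-clavulanate (1 μg/mL) ≤ 2 μg/mL → S
Chloramphenicol (64 μg/mL) ≥ 1 μg/mL ⇒ Resistant
Erythromycin 16 μg/mL: ≥ 4 μg/mL — R
Nitrofurantoin (1 μg/mL) ≥ 0.5 μg/mL — resistant
Ertapenem 32 μg/mL: ≥ 32 μg/mL → resistant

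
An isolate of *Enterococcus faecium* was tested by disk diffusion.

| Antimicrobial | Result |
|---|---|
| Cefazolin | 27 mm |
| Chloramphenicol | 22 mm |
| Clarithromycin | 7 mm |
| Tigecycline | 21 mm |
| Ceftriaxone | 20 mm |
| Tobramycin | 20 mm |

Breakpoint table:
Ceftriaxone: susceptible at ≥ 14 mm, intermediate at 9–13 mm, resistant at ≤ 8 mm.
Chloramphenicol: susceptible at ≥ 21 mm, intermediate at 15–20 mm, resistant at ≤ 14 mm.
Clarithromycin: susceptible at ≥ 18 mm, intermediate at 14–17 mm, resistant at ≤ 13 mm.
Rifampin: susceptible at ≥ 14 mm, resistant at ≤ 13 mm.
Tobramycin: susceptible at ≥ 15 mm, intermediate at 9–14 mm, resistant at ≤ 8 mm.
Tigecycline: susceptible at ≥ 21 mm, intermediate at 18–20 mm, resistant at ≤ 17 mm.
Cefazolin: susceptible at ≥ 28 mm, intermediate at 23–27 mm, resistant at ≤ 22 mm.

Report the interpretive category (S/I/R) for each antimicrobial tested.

I, S, R, S, S, S

Cefazolin: 27 mm is in 23–27 mm → I
Chloramphenicol (22 mm) ≥ 21 mm — Susceptible
Clarithromycin 7 mm: ≤ 13 mm ⇒ resistant
Tigecycline (21 mm) ≥ 21 mm → susceptible
Ceftriaxone: 20 mm is ≥ 14 mm → S
Tobramycin (20 mm) ≥ 15 mm ⇒ S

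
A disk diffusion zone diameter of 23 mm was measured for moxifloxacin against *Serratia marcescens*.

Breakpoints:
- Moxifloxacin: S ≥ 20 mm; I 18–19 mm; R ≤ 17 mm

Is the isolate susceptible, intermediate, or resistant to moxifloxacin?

Moxifloxacin (23 mm) ≥ 20 mm — susceptible

Susceptible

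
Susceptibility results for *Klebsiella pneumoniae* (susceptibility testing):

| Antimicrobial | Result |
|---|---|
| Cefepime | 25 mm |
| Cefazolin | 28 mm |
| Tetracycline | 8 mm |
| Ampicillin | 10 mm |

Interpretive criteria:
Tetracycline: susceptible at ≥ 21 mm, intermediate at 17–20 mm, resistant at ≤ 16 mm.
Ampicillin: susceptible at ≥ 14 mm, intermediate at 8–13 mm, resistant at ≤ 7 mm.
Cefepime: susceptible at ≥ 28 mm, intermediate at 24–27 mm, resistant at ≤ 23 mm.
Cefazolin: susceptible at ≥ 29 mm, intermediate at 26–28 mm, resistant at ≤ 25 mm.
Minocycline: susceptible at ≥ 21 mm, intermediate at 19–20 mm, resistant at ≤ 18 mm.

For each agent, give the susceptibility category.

Cefepime 25 mm: in 24–27 mm → I
Cefazolin (28 mm) in 26–28 mm ⇒ Intermediate
Tetracycline: 8 mm is ≤ 16 mm → Resistant
Ampicillin: 10 mm is in 8–13 mm → intermediate

I, I, R, I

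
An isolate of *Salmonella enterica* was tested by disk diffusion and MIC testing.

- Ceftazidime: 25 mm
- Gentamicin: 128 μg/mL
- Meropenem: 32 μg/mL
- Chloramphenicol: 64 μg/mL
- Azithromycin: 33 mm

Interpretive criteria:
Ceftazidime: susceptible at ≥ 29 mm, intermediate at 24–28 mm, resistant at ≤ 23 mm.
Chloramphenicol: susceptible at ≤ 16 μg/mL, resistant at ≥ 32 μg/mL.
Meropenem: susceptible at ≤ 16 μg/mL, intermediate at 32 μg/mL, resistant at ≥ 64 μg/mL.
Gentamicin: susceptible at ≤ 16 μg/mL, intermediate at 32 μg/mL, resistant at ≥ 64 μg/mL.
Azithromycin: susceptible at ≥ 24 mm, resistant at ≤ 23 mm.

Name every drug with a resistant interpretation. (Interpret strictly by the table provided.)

gentamicin, chloramphenicol

Ceftazidime: 25 mm is in 24–28 mm ⇒ Intermediate
Gentamicin: 128 μg/mL is ≥ 64 μg/mL → Resistant
Meropenem: 32 μg/mL is = 32 μg/mL ⇒ Intermediate
Chloramphenicol 64 μg/mL: ≥ 32 μg/mL — Resistant
Azithromycin 33 mm: ≥ 24 mm — susceptible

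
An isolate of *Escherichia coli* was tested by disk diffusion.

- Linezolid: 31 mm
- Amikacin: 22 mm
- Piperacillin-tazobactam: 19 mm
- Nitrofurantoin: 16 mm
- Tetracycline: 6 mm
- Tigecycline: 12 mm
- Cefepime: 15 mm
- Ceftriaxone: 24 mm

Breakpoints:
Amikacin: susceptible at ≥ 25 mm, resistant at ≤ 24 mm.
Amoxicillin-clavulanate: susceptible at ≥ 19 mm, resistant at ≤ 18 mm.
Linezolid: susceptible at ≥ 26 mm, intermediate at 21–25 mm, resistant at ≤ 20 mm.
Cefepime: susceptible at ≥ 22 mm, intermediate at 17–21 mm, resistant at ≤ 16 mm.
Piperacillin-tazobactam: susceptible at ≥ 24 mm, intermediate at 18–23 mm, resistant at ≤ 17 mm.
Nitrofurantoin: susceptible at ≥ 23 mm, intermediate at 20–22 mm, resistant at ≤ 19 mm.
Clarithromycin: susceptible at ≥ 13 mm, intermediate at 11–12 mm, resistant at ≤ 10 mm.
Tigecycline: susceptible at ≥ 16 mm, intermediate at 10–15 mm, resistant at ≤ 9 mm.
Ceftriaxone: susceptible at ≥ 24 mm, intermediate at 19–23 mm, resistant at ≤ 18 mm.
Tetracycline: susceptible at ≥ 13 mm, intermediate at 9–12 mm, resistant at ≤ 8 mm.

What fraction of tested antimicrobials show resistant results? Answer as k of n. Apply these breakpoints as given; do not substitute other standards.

4 of 8

Linezolid: 31 mm is ≥ 26 mm — susceptible
Amikacin: 22 mm is ≤ 24 mm — Resistant
Piperacillin-tazobactam 19 mm: in 18–23 mm — Intermediate
Nitrofurantoin: 16 mm is ≤ 19 mm ⇒ R
Tetracycline 6 mm: ≤ 8 mm ⇒ R
Tigecycline (12 mm) in 10–15 mm — I
Cefepime: 15 mm is ≤ 16 mm ⇒ R
Ceftriaxone (24 mm) ≥ 24 mm — Susceptible
Resistant: 4/8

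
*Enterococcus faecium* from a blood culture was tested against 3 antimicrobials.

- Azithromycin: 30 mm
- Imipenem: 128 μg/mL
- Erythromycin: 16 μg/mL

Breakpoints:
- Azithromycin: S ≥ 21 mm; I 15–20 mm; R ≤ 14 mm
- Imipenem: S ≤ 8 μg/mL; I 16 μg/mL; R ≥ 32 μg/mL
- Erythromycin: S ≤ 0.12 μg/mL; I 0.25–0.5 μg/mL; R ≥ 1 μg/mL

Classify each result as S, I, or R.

Azithromycin (30 mm) ≥ 21 mm — S
Imipenem (128 μg/mL) ≥ 32 μg/mL ⇒ resistant
Erythromycin 16 μg/mL: ≥ 1 μg/mL ⇒ Resistant

S, R, R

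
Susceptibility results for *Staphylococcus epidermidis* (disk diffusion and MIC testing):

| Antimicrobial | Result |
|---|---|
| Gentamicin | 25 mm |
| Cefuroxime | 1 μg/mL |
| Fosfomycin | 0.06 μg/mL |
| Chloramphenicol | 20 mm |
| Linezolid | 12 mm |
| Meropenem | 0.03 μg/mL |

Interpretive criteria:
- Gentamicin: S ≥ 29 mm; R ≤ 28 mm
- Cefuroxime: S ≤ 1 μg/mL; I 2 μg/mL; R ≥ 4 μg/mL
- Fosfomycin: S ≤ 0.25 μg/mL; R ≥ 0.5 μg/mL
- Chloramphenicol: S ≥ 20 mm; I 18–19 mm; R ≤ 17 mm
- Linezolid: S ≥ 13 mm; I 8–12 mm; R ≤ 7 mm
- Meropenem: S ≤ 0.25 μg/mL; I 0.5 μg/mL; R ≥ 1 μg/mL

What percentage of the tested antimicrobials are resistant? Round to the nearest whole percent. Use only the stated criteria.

17%

Gentamicin: 25 mm is ≤ 28 mm → R
Cefuroxime 1 μg/mL: ≤ 1 μg/mL → susceptible
Fosfomycin: 0.06 μg/mL is ≤ 0.25 μg/mL ⇒ Susceptible
Chloramphenicol 20 mm: ≥ 20 mm → S
Linezolid (12 mm) in 8–12 mm ⇒ Intermediate
Meropenem (0.03 μg/mL) ≤ 0.25 μg/mL → susceptible
Resistant: 1/6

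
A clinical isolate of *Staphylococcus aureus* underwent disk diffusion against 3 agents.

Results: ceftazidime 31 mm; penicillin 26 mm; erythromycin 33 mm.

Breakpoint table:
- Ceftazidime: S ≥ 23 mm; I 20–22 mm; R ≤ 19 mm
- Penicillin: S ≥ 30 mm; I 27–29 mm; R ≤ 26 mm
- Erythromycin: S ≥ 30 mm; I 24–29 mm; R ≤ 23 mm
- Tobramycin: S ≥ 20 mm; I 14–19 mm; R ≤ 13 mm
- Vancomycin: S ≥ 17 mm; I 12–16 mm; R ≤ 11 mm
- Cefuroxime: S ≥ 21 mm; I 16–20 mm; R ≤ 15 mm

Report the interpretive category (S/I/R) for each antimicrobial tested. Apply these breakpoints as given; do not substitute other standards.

S, R, S

Ceftazidime (31 mm) ≥ 23 mm — S
Penicillin 26 mm: ≤ 26 mm — Resistant
Erythromycin 33 mm: ≥ 30 mm — Susceptible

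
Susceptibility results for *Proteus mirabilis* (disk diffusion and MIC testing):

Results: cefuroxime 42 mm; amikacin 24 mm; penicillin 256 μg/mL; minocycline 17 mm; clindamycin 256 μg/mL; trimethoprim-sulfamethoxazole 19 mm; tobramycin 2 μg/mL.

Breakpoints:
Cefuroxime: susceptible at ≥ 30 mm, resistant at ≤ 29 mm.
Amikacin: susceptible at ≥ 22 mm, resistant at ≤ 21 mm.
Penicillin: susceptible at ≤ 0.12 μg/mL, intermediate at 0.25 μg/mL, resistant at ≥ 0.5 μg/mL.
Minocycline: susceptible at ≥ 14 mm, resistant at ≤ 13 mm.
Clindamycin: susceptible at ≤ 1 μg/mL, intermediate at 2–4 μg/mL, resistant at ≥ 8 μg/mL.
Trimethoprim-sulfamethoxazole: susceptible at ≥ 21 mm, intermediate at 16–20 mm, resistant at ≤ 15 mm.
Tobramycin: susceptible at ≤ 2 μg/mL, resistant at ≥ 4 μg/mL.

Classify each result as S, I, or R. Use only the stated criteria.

Cefuroxime: 42 mm is ≥ 30 mm ⇒ Susceptible
Amikacin: 24 mm is ≥ 22 mm ⇒ Susceptible
Penicillin 256 μg/mL: ≥ 0.5 μg/mL — R
Minocycline: 17 mm is ≥ 14 mm — Susceptible
Clindamycin: 256 μg/mL is ≥ 8 μg/mL ⇒ R
Trimethoprim-sulfamethoxazole (19 mm) in 16–20 mm → I
Tobramycin 2 μg/mL: ≤ 2 μg/mL → S

S, S, R, S, R, I, S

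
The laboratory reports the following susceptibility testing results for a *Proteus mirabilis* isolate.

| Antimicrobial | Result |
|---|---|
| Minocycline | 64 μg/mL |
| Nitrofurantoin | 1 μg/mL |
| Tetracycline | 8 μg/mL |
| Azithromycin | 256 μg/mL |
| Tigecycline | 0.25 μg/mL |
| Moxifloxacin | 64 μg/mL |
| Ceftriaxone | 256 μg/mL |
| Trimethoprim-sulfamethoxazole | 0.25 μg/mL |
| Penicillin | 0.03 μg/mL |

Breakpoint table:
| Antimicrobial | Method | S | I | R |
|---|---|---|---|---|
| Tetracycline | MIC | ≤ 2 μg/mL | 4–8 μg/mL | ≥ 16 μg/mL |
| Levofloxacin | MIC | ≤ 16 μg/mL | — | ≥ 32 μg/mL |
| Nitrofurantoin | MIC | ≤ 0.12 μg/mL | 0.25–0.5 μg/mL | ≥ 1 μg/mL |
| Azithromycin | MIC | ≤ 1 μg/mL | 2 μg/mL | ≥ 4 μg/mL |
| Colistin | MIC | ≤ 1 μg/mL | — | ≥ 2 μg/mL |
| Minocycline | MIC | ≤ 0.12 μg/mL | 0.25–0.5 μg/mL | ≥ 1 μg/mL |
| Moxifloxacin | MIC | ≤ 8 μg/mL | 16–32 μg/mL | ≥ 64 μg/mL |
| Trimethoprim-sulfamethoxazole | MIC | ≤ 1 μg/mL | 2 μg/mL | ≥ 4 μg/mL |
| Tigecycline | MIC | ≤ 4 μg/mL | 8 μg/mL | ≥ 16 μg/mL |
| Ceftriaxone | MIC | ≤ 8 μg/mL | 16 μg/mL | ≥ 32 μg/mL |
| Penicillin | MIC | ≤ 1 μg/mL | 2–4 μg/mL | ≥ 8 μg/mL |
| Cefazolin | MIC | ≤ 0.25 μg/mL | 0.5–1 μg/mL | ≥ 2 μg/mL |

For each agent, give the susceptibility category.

Minocycline (64 μg/mL) ≥ 1 μg/mL → R
Nitrofurantoin (1 μg/mL) ≥ 1 μg/mL → Resistant
Tetracycline 8 μg/mL: in 4–8 μg/mL ⇒ Intermediate
Azithromycin (256 μg/mL) ≥ 4 μg/mL ⇒ R
Tigecycline: 0.25 μg/mL is ≤ 4 μg/mL ⇒ Susceptible
Moxifloxacin: 64 μg/mL is ≥ 64 μg/mL — resistant
Ceftriaxone: 256 μg/mL is ≥ 32 μg/mL — R
Trimethoprim-sulfamethoxazole (0.25 μg/mL) ≤ 1 μg/mL → S
Penicillin: 0.03 μg/mL is ≤ 1 μg/mL — susceptible

R, R, I, R, S, R, R, S, S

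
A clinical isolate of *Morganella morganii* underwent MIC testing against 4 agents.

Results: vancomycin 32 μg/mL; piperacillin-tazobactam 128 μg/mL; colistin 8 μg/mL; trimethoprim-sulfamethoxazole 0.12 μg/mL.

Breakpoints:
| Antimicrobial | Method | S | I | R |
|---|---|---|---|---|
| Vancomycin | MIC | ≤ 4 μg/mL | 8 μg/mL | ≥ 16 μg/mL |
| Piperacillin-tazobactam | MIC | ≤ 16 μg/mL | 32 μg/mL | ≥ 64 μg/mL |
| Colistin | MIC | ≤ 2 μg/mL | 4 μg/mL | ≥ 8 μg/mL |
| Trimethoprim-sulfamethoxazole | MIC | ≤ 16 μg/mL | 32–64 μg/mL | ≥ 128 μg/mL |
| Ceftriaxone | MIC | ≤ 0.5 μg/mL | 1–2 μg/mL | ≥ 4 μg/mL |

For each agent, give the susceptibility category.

Vancomycin (32 μg/mL) ≥ 16 μg/mL — Resistant
Piperacillin-tazobactam: 128 μg/mL is ≥ 64 μg/mL → R
Colistin (8 μg/mL) ≥ 8 μg/mL ⇒ R
Trimethoprim-sulfamethoxazole (0.12 μg/mL) ≤ 16 μg/mL → Susceptible

R, R, R, S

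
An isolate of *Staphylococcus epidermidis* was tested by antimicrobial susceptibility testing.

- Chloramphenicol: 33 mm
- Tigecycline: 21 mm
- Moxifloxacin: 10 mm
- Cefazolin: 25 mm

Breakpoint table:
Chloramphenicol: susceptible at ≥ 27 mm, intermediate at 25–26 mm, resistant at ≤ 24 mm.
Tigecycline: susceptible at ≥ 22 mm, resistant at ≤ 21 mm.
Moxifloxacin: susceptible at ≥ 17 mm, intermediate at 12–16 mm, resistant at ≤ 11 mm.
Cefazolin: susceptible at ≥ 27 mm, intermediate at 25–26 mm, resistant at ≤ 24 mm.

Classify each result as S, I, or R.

Chloramphenicol: 33 mm is ≥ 27 mm → Susceptible
Tigecycline: 21 mm is ≤ 21 mm → Resistant
Moxifloxacin: 10 mm is ≤ 11 mm → R
Cefazolin (25 mm) in 25–26 mm ⇒ Intermediate

S, R, R, I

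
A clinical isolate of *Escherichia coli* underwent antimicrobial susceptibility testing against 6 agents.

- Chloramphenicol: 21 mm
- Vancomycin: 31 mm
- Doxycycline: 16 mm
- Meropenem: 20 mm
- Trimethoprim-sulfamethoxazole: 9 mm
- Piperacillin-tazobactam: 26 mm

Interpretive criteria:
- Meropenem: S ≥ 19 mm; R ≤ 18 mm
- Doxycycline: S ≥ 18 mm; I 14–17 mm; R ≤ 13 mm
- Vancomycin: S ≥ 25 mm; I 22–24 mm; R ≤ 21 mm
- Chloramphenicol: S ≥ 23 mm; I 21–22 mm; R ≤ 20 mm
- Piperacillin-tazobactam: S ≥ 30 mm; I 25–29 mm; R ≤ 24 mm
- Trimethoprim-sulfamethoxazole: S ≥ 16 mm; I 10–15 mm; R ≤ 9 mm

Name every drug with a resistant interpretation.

trimethoprim-sulfamethoxazole

Chloramphenicol (21 mm) in 21–22 mm → I
Vancomycin 31 mm: ≥ 25 mm — Susceptible
Doxycycline 16 mm: in 14–17 mm — I
Meropenem 20 mm: ≥ 19 mm — Susceptible
Trimethoprim-sulfamethoxazole: 9 mm is ≤ 9 mm — resistant
Piperacillin-tazobactam: 26 mm is in 25–29 mm — I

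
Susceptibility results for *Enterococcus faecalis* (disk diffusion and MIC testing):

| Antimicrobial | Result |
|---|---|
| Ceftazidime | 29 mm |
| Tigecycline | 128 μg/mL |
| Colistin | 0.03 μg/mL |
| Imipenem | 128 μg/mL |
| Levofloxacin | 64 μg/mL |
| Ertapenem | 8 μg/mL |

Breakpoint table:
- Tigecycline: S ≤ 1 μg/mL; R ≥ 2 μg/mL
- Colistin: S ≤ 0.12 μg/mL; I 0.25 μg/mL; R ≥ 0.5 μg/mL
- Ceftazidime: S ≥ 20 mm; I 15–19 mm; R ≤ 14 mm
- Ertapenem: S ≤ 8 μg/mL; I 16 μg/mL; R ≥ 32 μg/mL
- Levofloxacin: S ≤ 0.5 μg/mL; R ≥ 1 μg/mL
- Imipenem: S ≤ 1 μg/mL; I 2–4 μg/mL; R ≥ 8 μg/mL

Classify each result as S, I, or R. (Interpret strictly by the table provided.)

S, R, S, R, R, S

Ceftazidime 29 mm: ≥ 20 mm — S
Tigecycline (128 μg/mL) ≥ 2 μg/mL → resistant
Colistin 0.03 μg/mL: ≤ 0.12 μg/mL → susceptible
Imipenem: 128 μg/mL is ≥ 8 μg/mL ⇒ Resistant
Levofloxacin 64 μg/mL: ≥ 1 μg/mL → R
Ertapenem 8 μg/mL: ≤ 8 μg/mL — susceptible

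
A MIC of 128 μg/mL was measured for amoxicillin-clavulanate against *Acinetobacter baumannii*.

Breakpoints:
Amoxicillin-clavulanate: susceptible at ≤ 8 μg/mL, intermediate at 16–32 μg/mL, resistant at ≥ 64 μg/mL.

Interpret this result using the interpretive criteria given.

Amoxicillin-clavulanate (128 μg/mL) ≥ 64 μg/mL — R

Resistant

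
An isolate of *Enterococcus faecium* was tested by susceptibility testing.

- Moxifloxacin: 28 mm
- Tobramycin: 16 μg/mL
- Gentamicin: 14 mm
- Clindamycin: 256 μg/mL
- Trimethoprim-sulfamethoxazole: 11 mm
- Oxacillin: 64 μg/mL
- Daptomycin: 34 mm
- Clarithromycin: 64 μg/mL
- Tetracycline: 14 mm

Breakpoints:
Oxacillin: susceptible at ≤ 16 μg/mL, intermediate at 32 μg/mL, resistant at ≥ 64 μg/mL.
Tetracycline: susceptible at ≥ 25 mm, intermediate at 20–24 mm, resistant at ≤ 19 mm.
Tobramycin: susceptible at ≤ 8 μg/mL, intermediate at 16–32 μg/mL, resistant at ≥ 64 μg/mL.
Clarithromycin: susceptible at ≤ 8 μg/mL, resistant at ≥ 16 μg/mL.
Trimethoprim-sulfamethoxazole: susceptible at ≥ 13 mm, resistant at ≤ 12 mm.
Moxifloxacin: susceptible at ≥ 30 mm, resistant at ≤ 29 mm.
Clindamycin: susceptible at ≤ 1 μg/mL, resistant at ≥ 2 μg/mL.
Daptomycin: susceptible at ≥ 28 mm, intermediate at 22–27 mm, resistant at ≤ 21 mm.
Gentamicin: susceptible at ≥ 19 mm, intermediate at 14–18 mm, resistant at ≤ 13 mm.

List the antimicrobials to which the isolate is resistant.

moxifloxacin, clindamycin, trimethoprim-sulfamethoxazole, oxacillin, clarithromycin, tetracycline

Moxifloxacin: 28 mm is ≤ 29 mm ⇒ R
Tobramycin: 16 μg/mL is in 16–32 μg/mL ⇒ Intermediate
Gentamicin 14 mm: in 14–18 mm → intermediate
Clindamycin: 256 μg/mL is ≥ 2 μg/mL → Resistant
Trimethoprim-sulfamethoxazole: 11 mm is ≤ 12 mm ⇒ R
Oxacillin (64 μg/mL) ≥ 64 μg/mL ⇒ R
Daptomycin: 34 mm is ≥ 28 mm — S
Clarithromycin: 64 μg/mL is ≥ 16 μg/mL ⇒ Resistant
Tetracycline (14 mm) ≤ 19 mm → R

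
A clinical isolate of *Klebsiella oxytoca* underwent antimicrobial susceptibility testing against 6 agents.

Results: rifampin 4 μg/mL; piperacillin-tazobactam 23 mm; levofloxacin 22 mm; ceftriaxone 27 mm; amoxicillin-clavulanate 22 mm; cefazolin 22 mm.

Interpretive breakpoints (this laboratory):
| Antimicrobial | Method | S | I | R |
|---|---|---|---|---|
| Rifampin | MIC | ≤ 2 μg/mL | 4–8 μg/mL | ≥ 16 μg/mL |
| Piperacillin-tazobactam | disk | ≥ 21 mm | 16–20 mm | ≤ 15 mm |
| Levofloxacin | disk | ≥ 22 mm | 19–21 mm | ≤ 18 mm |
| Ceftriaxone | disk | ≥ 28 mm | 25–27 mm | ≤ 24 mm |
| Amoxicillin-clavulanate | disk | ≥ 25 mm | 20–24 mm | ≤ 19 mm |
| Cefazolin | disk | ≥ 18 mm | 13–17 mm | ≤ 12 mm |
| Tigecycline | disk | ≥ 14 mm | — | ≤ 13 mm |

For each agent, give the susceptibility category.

I, S, S, I, I, S

Rifampin 4 μg/mL: in 4–8 μg/mL → I
Piperacillin-tazobactam: 23 mm is ≥ 21 mm — Susceptible
Levofloxacin 22 mm: ≥ 22 mm — S
Ceftriaxone 27 mm: in 25–27 mm — Intermediate
Amoxicillin-clavulanate 22 mm: in 20–24 mm — Intermediate
Cefazolin: 22 mm is ≥ 18 mm ⇒ susceptible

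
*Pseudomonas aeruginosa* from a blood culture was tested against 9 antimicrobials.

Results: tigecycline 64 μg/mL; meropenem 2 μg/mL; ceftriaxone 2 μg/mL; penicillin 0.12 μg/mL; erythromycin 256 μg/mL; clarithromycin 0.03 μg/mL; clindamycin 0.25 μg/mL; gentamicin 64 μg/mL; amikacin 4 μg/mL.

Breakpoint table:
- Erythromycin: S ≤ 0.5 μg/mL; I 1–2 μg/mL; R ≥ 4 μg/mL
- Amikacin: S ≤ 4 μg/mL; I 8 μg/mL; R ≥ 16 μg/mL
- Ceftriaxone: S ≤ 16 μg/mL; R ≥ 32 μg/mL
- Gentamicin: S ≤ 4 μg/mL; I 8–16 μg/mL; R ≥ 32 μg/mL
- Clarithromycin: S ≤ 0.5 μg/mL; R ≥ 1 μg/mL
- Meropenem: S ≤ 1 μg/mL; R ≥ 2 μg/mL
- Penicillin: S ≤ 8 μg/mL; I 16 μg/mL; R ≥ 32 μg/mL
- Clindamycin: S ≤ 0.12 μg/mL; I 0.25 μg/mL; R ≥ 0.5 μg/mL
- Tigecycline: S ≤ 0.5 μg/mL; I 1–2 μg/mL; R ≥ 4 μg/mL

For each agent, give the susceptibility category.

Tigecycline 64 μg/mL: ≥ 4 μg/mL ⇒ Resistant
Meropenem (2 μg/mL) ≥ 2 μg/mL — Resistant
Ceftriaxone (2 μg/mL) ≤ 16 μg/mL — S
Penicillin: 0.12 μg/mL is ≤ 8 μg/mL ⇒ Susceptible
Erythromycin (256 μg/mL) ≥ 4 μg/mL ⇒ R
Clarithromycin 0.03 μg/mL: ≤ 0.5 μg/mL — S
Clindamycin (0.25 μg/mL) = 0.25 μg/mL — I
Gentamicin: 64 μg/mL is ≥ 32 μg/mL — Resistant
Amikacin: 4 μg/mL is ≤ 4 μg/mL ⇒ Susceptible

R, R, S, S, R, S, I, R, S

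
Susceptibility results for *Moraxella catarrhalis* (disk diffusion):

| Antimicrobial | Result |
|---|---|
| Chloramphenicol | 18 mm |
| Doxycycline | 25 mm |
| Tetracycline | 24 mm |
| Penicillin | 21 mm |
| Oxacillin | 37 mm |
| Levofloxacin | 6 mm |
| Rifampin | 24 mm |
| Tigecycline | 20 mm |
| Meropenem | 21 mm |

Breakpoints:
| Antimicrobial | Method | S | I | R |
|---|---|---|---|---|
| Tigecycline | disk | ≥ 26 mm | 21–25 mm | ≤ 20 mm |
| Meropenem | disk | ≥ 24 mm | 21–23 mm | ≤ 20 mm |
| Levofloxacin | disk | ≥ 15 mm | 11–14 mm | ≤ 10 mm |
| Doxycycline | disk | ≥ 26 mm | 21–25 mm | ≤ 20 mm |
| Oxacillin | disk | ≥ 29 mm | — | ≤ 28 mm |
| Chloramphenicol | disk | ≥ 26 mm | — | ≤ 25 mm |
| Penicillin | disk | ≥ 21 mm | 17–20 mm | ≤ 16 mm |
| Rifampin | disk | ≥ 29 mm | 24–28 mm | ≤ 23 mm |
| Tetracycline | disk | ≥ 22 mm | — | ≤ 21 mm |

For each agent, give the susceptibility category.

Chloramphenicol 18 mm: ≤ 25 mm — Resistant
Doxycycline 25 mm: in 21–25 mm → Intermediate
Tetracycline (24 mm) ≥ 22 mm → S
Penicillin (21 mm) ≥ 21 mm ⇒ susceptible
Oxacillin: 37 mm is ≥ 29 mm ⇒ susceptible
Levofloxacin: 6 mm is ≤ 10 mm — resistant
Rifampin 24 mm: in 24–28 mm — intermediate
Tigecycline (20 mm) ≤ 20 mm ⇒ R
Meropenem 21 mm: in 21–23 mm — I

R, I, S, S, S, R, I, R, I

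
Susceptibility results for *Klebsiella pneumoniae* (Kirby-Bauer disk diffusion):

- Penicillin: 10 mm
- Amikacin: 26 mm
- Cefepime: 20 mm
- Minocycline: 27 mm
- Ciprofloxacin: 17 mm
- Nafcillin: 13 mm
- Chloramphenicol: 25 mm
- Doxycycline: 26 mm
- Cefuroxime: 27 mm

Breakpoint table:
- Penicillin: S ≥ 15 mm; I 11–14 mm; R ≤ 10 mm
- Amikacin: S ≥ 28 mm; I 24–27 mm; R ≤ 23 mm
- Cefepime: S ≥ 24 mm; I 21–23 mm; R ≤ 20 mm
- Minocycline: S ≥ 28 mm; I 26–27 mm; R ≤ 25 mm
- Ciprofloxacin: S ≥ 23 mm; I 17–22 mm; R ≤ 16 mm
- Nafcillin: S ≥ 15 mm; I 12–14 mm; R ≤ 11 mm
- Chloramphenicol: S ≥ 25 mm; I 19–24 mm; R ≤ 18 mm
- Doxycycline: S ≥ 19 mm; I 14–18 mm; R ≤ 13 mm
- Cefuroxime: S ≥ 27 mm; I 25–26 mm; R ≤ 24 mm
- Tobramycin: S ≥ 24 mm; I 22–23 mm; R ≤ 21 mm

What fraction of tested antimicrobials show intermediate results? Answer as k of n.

Penicillin 10 mm: ≤ 10 mm ⇒ resistant
Amikacin 26 mm: in 24–27 mm → intermediate
Cefepime: 20 mm is ≤ 20 mm → resistant
Minocycline (27 mm) in 26–27 mm — intermediate
Ciprofloxacin: 17 mm is in 17–22 mm ⇒ Intermediate
Nafcillin (13 mm) in 12–14 mm — I
Chloramphenicol (25 mm) ≥ 25 mm → susceptible
Doxycycline 26 mm: ≥ 19 mm ⇒ S
Cefuroxime 27 mm: ≥ 27 mm → Susceptible
Intermediate: 4/9

4 of 9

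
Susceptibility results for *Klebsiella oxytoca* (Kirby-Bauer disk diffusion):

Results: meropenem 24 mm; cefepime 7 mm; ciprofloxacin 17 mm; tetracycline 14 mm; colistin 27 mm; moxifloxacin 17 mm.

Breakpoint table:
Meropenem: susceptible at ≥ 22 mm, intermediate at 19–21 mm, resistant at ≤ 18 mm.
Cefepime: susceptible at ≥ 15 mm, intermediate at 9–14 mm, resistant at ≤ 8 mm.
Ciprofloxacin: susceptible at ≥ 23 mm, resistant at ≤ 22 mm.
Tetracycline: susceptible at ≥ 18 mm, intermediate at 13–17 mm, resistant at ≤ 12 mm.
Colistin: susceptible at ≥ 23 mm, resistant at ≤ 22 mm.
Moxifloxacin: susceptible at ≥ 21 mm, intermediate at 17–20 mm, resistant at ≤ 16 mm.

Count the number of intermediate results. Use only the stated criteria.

2

Meropenem 24 mm: ≥ 22 mm → S
Cefepime 7 mm: ≤ 8 mm ⇒ Resistant
Ciprofloxacin: 17 mm is ≤ 22 mm ⇒ R
Tetracycline (14 mm) in 13–17 mm — I
Colistin: 27 mm is ≥ 23 mm ⇒ S
Moxifloxacin 17 mm: in 17–20 mm → Intermediate
Intermediate: 2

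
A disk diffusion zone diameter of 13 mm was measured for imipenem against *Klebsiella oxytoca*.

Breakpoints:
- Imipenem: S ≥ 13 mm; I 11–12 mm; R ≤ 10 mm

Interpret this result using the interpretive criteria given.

Imipenem (13 mm) ≥ 13 mm — susceptible

Susceptible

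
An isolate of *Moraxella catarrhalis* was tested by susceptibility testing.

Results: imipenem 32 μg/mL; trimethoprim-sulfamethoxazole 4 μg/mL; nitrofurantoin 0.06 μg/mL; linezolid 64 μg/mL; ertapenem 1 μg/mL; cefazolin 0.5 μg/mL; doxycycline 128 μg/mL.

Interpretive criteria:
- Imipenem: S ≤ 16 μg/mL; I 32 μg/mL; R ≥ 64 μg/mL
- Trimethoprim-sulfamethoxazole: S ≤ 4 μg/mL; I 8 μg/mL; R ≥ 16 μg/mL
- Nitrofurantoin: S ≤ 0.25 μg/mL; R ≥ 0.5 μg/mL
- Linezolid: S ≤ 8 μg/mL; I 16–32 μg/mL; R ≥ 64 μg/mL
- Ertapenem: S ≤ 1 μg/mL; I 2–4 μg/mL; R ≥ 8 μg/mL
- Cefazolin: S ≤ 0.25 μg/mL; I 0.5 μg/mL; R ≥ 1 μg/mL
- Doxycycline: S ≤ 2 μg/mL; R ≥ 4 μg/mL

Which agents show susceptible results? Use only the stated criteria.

trimethoprim-sulfamethoxazole, nitrofurantoin, ertapenem

Imipenem (32 μg/mL) = 32 μg/mL → Intermediate
Trimethoprim-sulfamethoxazole (4 μg/mL) ≤ 4 μg/mL — S
Nitrofurantoin: 0.06 μg/mL is ≤ 0.25 μg/mL → susceptible
Linezolid 64 μg/mL: ≥ 64 μg/mL → R
Ertapenem: 1 μg/mL is ≤ 1 μg/mL → S
Cefazolin (0.5 μg/mL) = 0.5 μg/mL → intermediate
Doxycycline: 128 μg/mL is ≥ 4 μg/mL — Resistant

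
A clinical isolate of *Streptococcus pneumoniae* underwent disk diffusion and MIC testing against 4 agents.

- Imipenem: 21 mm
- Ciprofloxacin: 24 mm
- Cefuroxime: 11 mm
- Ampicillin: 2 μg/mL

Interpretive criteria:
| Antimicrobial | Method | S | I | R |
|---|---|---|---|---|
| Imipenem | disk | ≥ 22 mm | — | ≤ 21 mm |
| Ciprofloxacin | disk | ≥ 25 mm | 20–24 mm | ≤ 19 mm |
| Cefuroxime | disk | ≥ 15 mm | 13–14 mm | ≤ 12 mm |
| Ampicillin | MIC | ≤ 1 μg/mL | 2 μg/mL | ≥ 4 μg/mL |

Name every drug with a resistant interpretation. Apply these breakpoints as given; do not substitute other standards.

imipenem, cefuroxime

Imipenem (21 mm) ≤ 21 mm → R
Ciprofloxacin: 24 mm is in 20–24 mm → I
Cefuroxime: 11 mm is ≤ 12 mm — R
Ampicillin (2 μg/mL) = 2 μg/mL — I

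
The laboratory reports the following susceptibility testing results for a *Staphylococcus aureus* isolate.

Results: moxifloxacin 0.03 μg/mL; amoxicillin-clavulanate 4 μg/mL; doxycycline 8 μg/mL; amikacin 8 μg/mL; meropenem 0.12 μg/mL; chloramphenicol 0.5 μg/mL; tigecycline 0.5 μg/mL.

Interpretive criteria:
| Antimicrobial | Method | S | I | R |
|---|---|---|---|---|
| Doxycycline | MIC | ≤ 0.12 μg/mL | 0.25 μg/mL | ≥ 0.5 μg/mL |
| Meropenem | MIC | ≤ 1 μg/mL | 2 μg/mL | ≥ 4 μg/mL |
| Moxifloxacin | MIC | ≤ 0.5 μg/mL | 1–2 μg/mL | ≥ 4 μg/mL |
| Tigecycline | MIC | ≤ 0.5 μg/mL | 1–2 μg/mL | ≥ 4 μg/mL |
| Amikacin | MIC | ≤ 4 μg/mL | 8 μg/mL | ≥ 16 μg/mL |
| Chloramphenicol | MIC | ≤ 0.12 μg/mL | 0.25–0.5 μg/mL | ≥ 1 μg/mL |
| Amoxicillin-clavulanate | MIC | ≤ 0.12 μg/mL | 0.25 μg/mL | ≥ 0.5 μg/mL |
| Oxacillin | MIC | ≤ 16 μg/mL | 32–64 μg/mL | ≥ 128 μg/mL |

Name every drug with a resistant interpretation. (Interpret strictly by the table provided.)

Moxifloxacin (0.03 μg/mL) ≤ 0.5 μg/mL ⇒ susceptible
Amoxicillin-clavulanate: 4 μg/mL is ≥ 0.5 μg/mL — resistant
Doxycycline (8 μg/mL) ≥ 0.5 μg/mL → Resistant
Amikacin 8 μg/mL: = 8 μg/mL ⇒ Intermediate
Meropenem 0.12 μg/mL: ≤ 1 μg/mL → Susceptible
Chloramphenicol 0.5 μg/mL: in 0.25–0.5 μg/mL → intermediate
Tigecycline (0.5 μg/mL) ≤ 0.5 μg/mL ⇒ Susceptible

amoxicillin-clavulanate, doxycycline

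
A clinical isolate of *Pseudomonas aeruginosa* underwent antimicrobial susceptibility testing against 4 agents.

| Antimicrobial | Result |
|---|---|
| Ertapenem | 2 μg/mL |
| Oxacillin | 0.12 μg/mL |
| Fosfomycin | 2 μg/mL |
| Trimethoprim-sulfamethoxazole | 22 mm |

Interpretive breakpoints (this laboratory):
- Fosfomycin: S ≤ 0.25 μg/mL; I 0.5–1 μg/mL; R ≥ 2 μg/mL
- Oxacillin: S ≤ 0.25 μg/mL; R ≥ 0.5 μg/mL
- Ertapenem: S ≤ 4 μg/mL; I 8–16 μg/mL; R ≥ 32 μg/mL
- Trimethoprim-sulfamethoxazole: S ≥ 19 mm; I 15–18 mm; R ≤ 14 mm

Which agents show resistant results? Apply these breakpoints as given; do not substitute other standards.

Ertapenem: 2 μg/mL is ≤ 4 μg/mL ⇒ susceptible
Oxacillin 0.12 μg/mL: ≤ 0.25 μg/mL ⇒ susceptible
Fosfomycin 2 μg/mL: ≥ 2 μg/mL — R
Trimethoprim-sulfamethoxazole: 22 mm is ≥ 19 mm → Susceptible

fosfomycin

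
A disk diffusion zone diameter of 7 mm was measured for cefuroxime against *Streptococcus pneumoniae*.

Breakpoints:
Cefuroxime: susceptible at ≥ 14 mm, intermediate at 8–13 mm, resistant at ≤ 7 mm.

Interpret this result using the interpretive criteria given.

Cefuroxime: 7 mm is ≤ 7 mm ⇒ resistant

Resistant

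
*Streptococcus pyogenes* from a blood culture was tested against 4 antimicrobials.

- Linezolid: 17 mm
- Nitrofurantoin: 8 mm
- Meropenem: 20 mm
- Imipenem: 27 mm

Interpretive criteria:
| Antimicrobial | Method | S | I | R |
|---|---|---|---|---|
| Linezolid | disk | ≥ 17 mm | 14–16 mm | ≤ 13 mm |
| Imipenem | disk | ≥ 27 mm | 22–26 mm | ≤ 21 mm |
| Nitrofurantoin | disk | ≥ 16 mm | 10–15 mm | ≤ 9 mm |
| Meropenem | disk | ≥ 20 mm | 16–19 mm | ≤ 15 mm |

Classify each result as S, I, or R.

Linezolid 17 mm: ≥ 17 mm → susceptible
Nitrofurantoin 8 mm: ≤ 9 mm → Resistant
Meropenem (20 mm) ≥ 20 mm — S
Imipenem 27 mm: ≥ 27 mm ⇒ Susceptible

S, R, S, S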